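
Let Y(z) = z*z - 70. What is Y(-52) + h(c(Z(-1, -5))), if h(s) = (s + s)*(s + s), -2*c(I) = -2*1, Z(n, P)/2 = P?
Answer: 2638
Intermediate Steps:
Z(n, P) = 2*P
Y(z) = -70 + z**2 (Y(z) = z**2 - 70 = -70 + z**2)
c(I) = 1 (c(I) = -(-1) = -1/2*(-2) = 1)
h(s) = 4*s**2 (h(s) = (2*s)*(2*s) = 4*s**2)
Y(-52) + h(c(Z(-1, -5))) = (-70 + (-52)**2) + 4*1**2 = (-70 + 2704) + 4*1 = 2634 + 4 = 2638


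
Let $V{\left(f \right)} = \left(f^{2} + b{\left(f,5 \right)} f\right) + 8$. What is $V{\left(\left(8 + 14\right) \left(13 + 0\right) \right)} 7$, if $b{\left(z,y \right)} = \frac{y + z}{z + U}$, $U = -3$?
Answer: $\frac{162636306}{283} \approx 5.7469 \cdot 10^{5}$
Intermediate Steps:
$b{\left(z,y \right)} = \frac{y + z}{-3 + z}$ ($b{\left(z,y \right)} = \frac{y + z}{z - 3} = \frac{y + z}{-3 + z}$)
$V{\left(f \right)} = 8 + f^{2} + \frac{f \left(5 + f\right)}{-3 + f}$ ($V{\left(f \right)} = \left(f^{2} + \frac{5 + f}{-3 + f} f\right) + 8 = \left(f^{2} + \frac{f \left(5 + f\right)}{-3 + f}\right) + 8 = 8 + f^{2} + \frac{f \left(5 + f\right)}{-3 + f}$)
$V{\left(\left(8 + 14\right) \left(13 + 0\right) \right)} 7 = \frac{\left(8 + 14\right) \left(13 + 0\right) \left(5 + \left(8 + 14\right) \left(13 + 0\right)\right) + \left(-3 + \left(8 + 14\right) \left(13 + 0\right)\right) \left(8 + \left(\left(8 + 14\right) \left(13 + 0\right)\right)^{2}\right)}{-3 + \left(8 + 14\right) \left(13 + 0\right)} 7 = \frac{22 \cdot 13 \left(5 + 22 \cdot 13\right) + \left(-3 + 22 \cdot 13\right) \left(8 + \left(22 \cdot 13\right)^{2}\right)}{-3 + 22 \cdot 13} \cdot 7 = \frac{286 \left(5 + 286\right) + \left(-3 + 286\right) \left(8 + 286^{2}\right)}{-3 + 286} \cdot 7 = \frac{286 \cdot 291 + 283 \left(8 + 81796\right)}{283} \cdot 7 = \frac{83226 + 283 \cdot 81804}{283} \cdot 7 = \frac{83226 + 23150532}{283} \cdot 7 = \frac{1}{283} \cdot 23233758 \cdot 7 = \frac{23233758}{283} \cdot 7 = \frac{162636306}{283}$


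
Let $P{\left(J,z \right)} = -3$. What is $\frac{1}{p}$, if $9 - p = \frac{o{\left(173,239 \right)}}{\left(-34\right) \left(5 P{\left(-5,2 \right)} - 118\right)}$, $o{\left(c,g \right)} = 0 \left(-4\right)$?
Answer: $\frac{1}{9} \approx 0.11111$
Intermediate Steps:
$o{\left(c,g \right)} = 0$
$p = 9$ ($p = 9 - \frac{0}{\left(-34\right) \left(5 \left(-3\right) - 118\right)} = 9 - \frac{0}{\left(-34\right) \left(-15 - 118\right)} = 9 - \frac{0}{\left(-34\right) \left(-133\right)} = 9 - \frac{0}{4522} = 9 - 0 \cdot \frac{1}{4522} = 9 - 0 = 9 + 0 = 9$)
$\frac{1}{p} = \frac{1}{9}$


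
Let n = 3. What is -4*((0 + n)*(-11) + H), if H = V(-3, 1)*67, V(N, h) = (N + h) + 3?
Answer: -136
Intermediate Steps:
V(N, h) = 3 + N + h
H = 67 (H = (3 - 3 + 1)*67 = 1*67 = 67)
-4*((0 + n)*(-11) + H) = -4*((0 + 3)*(-11) + 67) = -4*(3*(-11) + 67) = -4*(-33 + 67) = -4*34 = -136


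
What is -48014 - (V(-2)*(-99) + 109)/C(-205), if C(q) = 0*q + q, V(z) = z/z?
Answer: -1968572/41 ≈ -48014.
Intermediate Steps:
V(z) = 1
C(q) = q (C(q) = 0 + q = q)
-48014 - (V(-2)*(-99) + 109)/C(-205) = -48014 - (1*(-99) + 109)/(-205) = -48014 - (-99 + 109)*(-1)/205 = -48014 - 10*(-1)/205 = -48014 - 1*(-2/41) = -48014 + 2/41 = -1968572/41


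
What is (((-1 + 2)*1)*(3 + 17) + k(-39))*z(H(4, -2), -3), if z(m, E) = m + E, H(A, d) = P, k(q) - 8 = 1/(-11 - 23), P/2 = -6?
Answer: -14265/34 ≈ -419.56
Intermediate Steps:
P = -12 (P = 2*(-6) = -12)
k(q) = 271/34 (k(q) = 8 + 1/(-11 - 23) = 8 + 1/(-34) = 8 - 1/34 = 271/34)
H(A, d) = -12
z(m, E) = E + m
(((-1 + 2)*1)*(3 + 17) + k(-39))*z(H(4, -2), -3) = (((-1 + 2)*1)*(3 + 17) + 271/34)*(-3 - 12) = ((1*1)*20 + 271/34)*(-15) = (1*20 + 271/34)*(-15) = (20 + 271/34)*(-15) = (951/34)*(-15) = -14265/34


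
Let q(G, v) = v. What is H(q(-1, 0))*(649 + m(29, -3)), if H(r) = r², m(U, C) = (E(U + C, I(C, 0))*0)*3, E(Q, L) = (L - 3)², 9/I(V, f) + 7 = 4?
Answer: 0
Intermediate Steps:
I(V, f) = -3 (I(V, f) = 9/(-7 + 4) = 9/(-3) = 9*(-⅓) = -3)
E(Q, L) = (-3 + L)²
m(U, C) = 0 (m(U, C) = ((-3 - 3)²*0)*3 = ((-6)²*0)*3 = (36*0)*3 = 0*3 = 0)
H(q(-1, 0))*(649 + m(29, -3)) = 0²*(649 + 0) = 0*649 = 0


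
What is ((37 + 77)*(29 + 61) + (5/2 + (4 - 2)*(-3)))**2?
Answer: 420783169/4 ≈ 1.0520e+8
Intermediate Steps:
((37 + 77)*(29 + 61) + (5/2 + (4 - 2)*(-3)))**2 = (114*90 + (5*(1/2) + 2*(-3)))**2 = (10260 + (5/2 - 6))**2 = (10260 - 7/2)**2 = (20513/2)**2 = 420783169/4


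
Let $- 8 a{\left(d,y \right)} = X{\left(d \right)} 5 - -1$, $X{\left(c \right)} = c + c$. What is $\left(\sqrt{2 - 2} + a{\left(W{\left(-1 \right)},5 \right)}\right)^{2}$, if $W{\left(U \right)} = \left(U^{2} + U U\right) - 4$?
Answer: $\frac{361}{64} \approx 5.6406$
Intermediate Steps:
$X{\left(c \right)} = 2 c$
$W{\left(U \right)} = -4 + 2 U^{2}$ ($W{\left(U \right)} = \left(U^{2} + U^{2}\right) - 4 = 2 U^{2} - 4 = -4 + 2 U^{2}$)
$a{\left(d,y \right)} = - \frac{1}{8} - \frac{5 d}{4}$ ($a{\left(d,y \right)} = - \frac{2 d 5 - -1}{8} = - \frac{10 d + 1}{8} = - \frac{1 + 10 d}{8} = - \frac{1}{8} - \frac{5 d}{4}$)
$\left(\sqrt{2 - 2} + a{\left(W{\left(-1 \right)},5 \right)}\right)^{2} = \left(\sqrt{2 - 2} - \left(\frac{1}{8} + \frac{5 \left(-4 + 2 \left(-1\right)^{2}\right)}{4}\right)\right)^{2} = \left(\sqrt{0} - \left(\frac{1}{8} + \frac{5 \left(-4 + 2 \cdot 1\right)}{4}\right)\right)^{2} = \left(0 - \left(\frac{1}{8} + \frac{5 \left(-4 + 2\right)}{4}\right)\right)^{2} = \left(0 - - \frac{19}{8}\right)^{2} = \left(0 + \left(- \frac{1}{8} + \frac{5}{2}\right)\right)^{2} = \left(0 + \frac{19}{8}\right)^{2} = \left(\frac{19}{8}\right)^{2} = \frac{361}{64}$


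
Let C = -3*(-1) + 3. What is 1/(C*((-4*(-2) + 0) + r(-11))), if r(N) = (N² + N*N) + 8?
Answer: 1/1548 ≈ 0.00064600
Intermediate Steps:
r(N) = 8 + 2*N² (r(N) = (N² + N²) + 8 = 2*N² + 8 = 8 + 2*N²)
C = 6 (C = 3 + 3 = 6)
1/(C*((-4*(-2) + 0) + r(-11))) = 1/(6*((-4*(-2) + 0) + (8 + 2*(-11)²))) = 1/(6*((8 + 0) + (8 + 2*121))) = 1/(6*(8 + (8 + 242))) = 1/(6*(8 + 250)) = 1/(6*258) = 1/1548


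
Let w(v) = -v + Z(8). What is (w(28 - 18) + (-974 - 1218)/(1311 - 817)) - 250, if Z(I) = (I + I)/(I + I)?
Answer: -65069/247 ≈ -263.44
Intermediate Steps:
Z(I) = 1 (Z(I) = (2*I)/((2*I)) = (2*I)*(1/(2*I)) = 1)
w(v) = 1 - v (w(v) = -v + 1 = 1 - v)
(w(28 - 18) + (-974 - 1218)/(1311 - 817)) - 250 = ((1 - (28 - 18)) + (-974 - 1218)/(1311 - 817)) - 250 = ((1 - 1*10) - 2192/494) - 250 = ((1 - 10) - 2192*1/494) - 250 = (-9 - 1096/247) - 250 = -3319/247 - 250 = -65069/247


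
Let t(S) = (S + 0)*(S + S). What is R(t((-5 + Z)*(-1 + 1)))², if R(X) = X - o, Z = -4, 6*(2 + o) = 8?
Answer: 4/9 ≈ 0.44444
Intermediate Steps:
o = -⅔ (o = -2 + (⅙)*8 = -2 + 4/3 = -⅔ ≈ -0.66667)
t(S) = 2*S² (t(S) = S*(2*S) = 2*S²)
R(X) = ⅔ + X (R(X) = X - 1*(-⅔) = X + ⅔ = ⅔ + X)
R(t((-5 + Z)*(-1 + 1)))² = (⅔ + 2*((-5 - 4)*(-1 + 1))²)² = (⅔ + 2*(-9*0)²)² = (⅔ + 2*0²)² = (⅔ + 2*0)² = (⅔ + 0)² = (⅔)² = 4/9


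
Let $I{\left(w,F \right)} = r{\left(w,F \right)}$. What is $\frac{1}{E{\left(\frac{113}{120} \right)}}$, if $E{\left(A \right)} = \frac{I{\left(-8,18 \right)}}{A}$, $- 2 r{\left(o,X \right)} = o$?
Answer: $\frac{113}{480} \approx 0.23542$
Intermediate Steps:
$r{\left(o,X \right)} = - \frac{o}{2}$
$I{\left(w,F \right)} = - \frac{w}{2}$
$E{\left(A \right)} = \frac{4}{A}$ ($E{\left(A \right)} = \frac{\left(- \frac{1}{2}\right) \left(-8\right)}{A} = \frac{4}{A}$)
$\frac{1}{E{\left(\frac{113}{120} \right)}} = \frac{1}{4 \frac{1}{113 \cdot \frac{1}{120}}} = \frac{1}{4 \frac{1}{\frac{113}{120}}} = \frac{1}{4 \cdot \frac{120}{113}} = \frac{1}{\frac{480}{113}} = \frac{113}{480}$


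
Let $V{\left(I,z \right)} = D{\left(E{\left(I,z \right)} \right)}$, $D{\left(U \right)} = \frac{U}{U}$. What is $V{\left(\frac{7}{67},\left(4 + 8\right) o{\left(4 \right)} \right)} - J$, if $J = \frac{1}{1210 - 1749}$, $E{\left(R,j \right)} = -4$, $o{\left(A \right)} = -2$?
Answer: $\frac{540}{539} \approx 1.0019$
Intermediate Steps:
$D{\left(U \right)} = 1$
$V{\left(I,z \right)} = 1$
$J = - \frac{1}{539}$ ($J = \frac{1}{-539} = - \frac{1}{539} \approx -0.0018553$)
$V{\left(\frac{7}{67},\left(4 + 8\right) o{\left(4 \right)} \right)} - J = 1 - - \frac{1}{539} = 1 + \frac{1}{539} = \frac{540}{539}$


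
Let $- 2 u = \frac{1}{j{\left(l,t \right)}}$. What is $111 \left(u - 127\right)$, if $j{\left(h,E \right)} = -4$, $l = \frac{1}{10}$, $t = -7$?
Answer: $- \frac{112665}{8} \approx -14083.0$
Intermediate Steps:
$l = \frac{1}{10} \approx 0.1$
$u = \frac{1}{8}$ ($u = - \frac{1}{2 \left(-4\right)} = \left(- \frac{1}{2}\right) \left(- \frac{1}{4}\right) = \frac{1}{8} \approx 0.125$)
$111 \left(u - 127\right) = 111 \left(\frac{1}{8} - 127\right) = 111 \left(- \frac{1015}{8}\right) = - \frac{112665}{8}$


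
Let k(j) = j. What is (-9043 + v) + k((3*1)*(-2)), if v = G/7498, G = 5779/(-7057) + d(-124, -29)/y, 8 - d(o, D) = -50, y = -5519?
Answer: -2642570248198973/292028977334 ≈ -9049.0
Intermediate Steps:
d(o, D) = 58 (d(o, D) = 8 - 1*(-50) = 8 + 50 = 58)
G = -32303607/38947583 (G = 5779/(-7057) + 58/(-5519) = 5779*(-1/7057) + 58*(-1/5519) = -5779/7057 - 58/5519 = -32303607/38947583 ≈ -0.82941)
v = -32303607/292028977334 (v = -32303607/38947583/7498 = -32303607/38947583*1/7498 = -32303607/292028977334 ≈ -0.00011062)
(-9043 + v) + k((3*1)*(-2)) = (-9043 - 32303607/292028977334) + (3*1)*(-2) = -2640818074334969/292028977334 + 3*(-2) = -2640818074334969/292028977334 - 6 = -2642570248198973/292028977334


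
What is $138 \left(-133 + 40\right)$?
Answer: $-12834$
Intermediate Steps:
$138 \left(-133 + 40\right) = 138 \left(-93\right) = -12834$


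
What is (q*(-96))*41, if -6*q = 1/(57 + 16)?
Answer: 656/73 ≈ 8.9863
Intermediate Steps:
q = -1/438 (q = -1/(6*(57 + 16)) = -⅙/73 = -⅙*1/73 = -1/438 ≈ -0.0022831)
(q*(-96))*41 = -1/438*(-96)*41 = (16/73)*41 = 656/73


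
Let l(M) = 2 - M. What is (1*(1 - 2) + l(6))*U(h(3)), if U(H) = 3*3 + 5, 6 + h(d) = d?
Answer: -70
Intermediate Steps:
h(d) = -6 + d
U(H) = 14 (U(H) = 9 + 5 = 14)
(1*(1 - 2) + l(6))*U(h(3)) = (1*(1 - 2) + (2 - 1*6))*14 = (1*(-1) + (2 - 6))*14 = (-1 - 4)*14 = -5*14 = -70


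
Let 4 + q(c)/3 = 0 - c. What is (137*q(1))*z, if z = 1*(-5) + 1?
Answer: 8220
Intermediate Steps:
q(c) = -12 - 3*c (q(c) = -12 + 3*(0 - c) = -12 + 3*(-c) = -12 - 3*c)
z = -4 (z = -5 + 1 = -4)
(137*q(1))*z = (137*(-12 - 3*1))*(-4) = (137*(-12 - 3))*(-4) = (137*(-15))*(-4) = -2055*(-4) = 8220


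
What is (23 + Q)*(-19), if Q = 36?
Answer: -1121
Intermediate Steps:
(23 + Q)*(-19) = (23 + 36)*(-19) = 59*(-19) = -1121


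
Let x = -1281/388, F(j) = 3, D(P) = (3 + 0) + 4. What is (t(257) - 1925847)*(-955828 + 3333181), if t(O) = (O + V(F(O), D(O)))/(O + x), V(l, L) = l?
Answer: -90135270015589689/19687 ≈ -4.5784e+12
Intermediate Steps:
D(P) = 7 (D(P) = 3 + 4 = 7)
x = -1281/388 (x = -1281*1/388 = -1281/388 ≈ -3.3015)
t(O) = (3 + O)/(-1281/388 + O) (t(O) = (O + 3)/(O - 1281/388) = (3 + O)/(-1281/388 + O))
(t(257) - 1925847)*(-955828 + 3333181) = (388*(3 + 257)/(-1281 + 388*257) - 1925847)*(-955828 + 3333181) = (388*260/(-1281 + 99716) - 1925847)*2377353 = (388*260/98435 - 1925847)*2377353 = (388*(1/98435)*260 - 1925847)*2377353 = (20176/19687 - 1925847)*2377353 = -37914129713/19687*2377353 = -90135270015589689/19687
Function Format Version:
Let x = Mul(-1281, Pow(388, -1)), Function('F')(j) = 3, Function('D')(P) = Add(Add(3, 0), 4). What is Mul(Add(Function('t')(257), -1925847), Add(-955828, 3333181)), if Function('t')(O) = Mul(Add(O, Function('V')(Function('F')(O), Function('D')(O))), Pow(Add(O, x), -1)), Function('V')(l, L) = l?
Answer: Rational(-90135270015589689, 19687) ≈ -4.5784e+12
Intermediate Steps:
Function('D')(P) = 7 (Function('D')(P) = Add(3, 4) = 7)
x = Rational(-1281, 388) (x = Mul(-1281, Rational(1, 388)) = Rational(-1281, 388) ≈ -3.3015)
Function('t')(O) = Mul(Pow(Add(Rational(-1281, 388), O), -1), Add(3, O)) (Function('t')(O) = Mul(Add(O, 3), Pow(Add(O, Rational(-1281, 388)), -1)) = Mul(Add(3, O), Pow(Add(Rational(-1281, 388), O), -1)) = Mul(Pow(Add(Rational(-1281, 388), O), -1), Add(3, O)))
Mul(Add(Function('t')(257), -1925847), Add(-955828, 3333181)) = Mul(Add(Mul(388, Pow(Add(-1281, Mul(388, 257)), -1), Add(3, 257)), -1925847), Add(-955828, 3333181)) = Mul(Add(Mul(388, Pow(Add(-1281, 99716), -1), 260), -1925847), 2377353) = Mul(Add(Mul(388, Pow(98435, -1), 260), -1925847), 2377353) = Mul(Add(Mul(388, Rational(1, 98435), 260), -1925847), 2377353) = Mul(Add(Rational(20176, 19687), -1925847), 2377353) = Mul(Rational(-37914129713, 19687), 2377353) = Rational(-90135270015589689, 19687)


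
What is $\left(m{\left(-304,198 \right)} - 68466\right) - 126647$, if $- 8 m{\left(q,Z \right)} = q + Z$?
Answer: $- \frac{780399}{4} \approx -1.951 \cdot 10^{5}$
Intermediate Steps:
$m{\left(q,Z \right)} = - \frac{Z}{8} - \frac{q}{8}$ ($m{\left(q,Z \right)} = - \frac{q + Z}{8} = - \frac{Z + q}{8} = - \frac{Z}{8} - \frac{q}{8}$)
$\left(m{\left(-304,198 \right)} - 68466\right) - 126647 = \left(\left(\left(- \frac{1}{8}\right) 198 - -38\right) - 68466\right) - 126647 = \left(\left(- \frac{99}{4} + 38\right) - 68466\right) - 126647 = \left(\frac{53}{4} - 68466\right) - 126647 = - \frac{273811}{4} - 126647 = - \frac{780399}{4}$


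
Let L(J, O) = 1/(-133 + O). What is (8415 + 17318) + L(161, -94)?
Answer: 5841390/227 ≈ 25733.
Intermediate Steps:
(8415 + 17318) + L(161, -94) = (8415 + 17318) + 1/(-133 - 94) = 25733 + 1/(-227) = 25733 - 1/227 = 5841390/227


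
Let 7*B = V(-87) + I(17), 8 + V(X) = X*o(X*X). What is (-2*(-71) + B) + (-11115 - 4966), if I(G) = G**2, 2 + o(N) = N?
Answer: -769621/7 ≈ -1.0995e+5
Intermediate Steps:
o(N) = -2 + N
V(X) = -8 + X*(-2 + X**2) (V(X) = -8 + X*(-2 + X*X) = -8 + X*(-2 + X**2))
B = -658048/7 (B = ((-8 - 87*(-2 + (-87)**2)) + 17**2)/7 = ((-8 - 87*(-2 + 7569)) + 289)/7 = ((-8 - 87*7567) + 289)/7 = ((-8 - 658329) + 289)/7 = (-658337 + 289)/7 = (1/7)*(-658048) = -658048/7 ≈ -94007.)
(-2*(-71) + B) + (-11115 - 4966) = (-2*(-71) - 658048/7) + (-11115 - 4966) = (142 - 658048/7) - 16081 = -657054/7 - 16081 = -769621/7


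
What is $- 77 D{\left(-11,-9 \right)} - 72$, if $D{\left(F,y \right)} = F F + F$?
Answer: $-8542$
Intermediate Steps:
$D{\left(F,y \right)} = F + F^{2}$ ($D{\left(F,y \right)} = F^{2} + F = F + F^{2}$)
$- 77 D{\left(-11,-9 \right)} - 72 = - 77 \left(- 11 \left(1 - 11\right)\right) - 72 = - 77 \left(\left(-11\right) \left(-10\right)\right) - 72 = \left(-77\right) 110 - 72 = -8470 - 72 = -8542$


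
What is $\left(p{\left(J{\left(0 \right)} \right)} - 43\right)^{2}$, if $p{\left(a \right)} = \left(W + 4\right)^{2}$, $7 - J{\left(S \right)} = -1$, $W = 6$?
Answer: $3249$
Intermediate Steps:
$J{\left(S \right)} = 8$ ($J{\left(S \right)} = 7 - -1 = 7 + 1 = 8$)
$p{\left(a \right)} = 100$ ($p{\left(a \right)} = \left(6 + 4\right)^{2} = 10^{2} = 100$)
$\left(p{\left(J{\left(0 \right)} \right)} - 43\right)^{2} = \left(100 - 43\right)^{2} = 57^{2} = 3249$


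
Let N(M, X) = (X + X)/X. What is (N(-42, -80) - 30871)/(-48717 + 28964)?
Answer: 30869/19753 ≈ 1.5627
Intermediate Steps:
N(M, X) = 2 (N(M, X) = (2*X)/X = 2)
(N(-42, -80) - 30871)/(-48717 + 28964) = (2 - 30871)/(-48717 + 28964) = -30869/(-19753) = -30869*(-1/19753) = 30869/19753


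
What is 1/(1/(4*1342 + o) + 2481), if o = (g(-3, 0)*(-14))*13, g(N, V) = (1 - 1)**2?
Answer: 5368/13318009 ≈ 0.00040306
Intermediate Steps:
g(N, V) = 0 (g(N, V) = 0**2 = 0)
o = 0 (o = (0*(-14))*13 = 0*13 = 0)
1/(1/(4*1342 + o) + 2481) = 1/(1/(4*1342 + 0) + 2481) = 1/(1/(5368 + 0) + 2481) = 1/(1/5368 + 2481) = 1/(13318009/5368) = 5368/13318009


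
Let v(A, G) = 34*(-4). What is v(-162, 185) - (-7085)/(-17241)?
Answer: -2351861/17241 ≈ -136.41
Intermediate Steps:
v(A, G) = -136
v(-162, 185) - (-7085)/(-17241) = -136 - (-7085)/(-17241) = -136 - (-7085)*(-1)/17241 = -136 - 1*7085/17241 = -136 - 7085/17241 = -2351861/17241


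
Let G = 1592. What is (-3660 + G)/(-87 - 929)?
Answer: 517/254 ≈ 2.0354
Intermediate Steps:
(-3660 + G)/(-87 - 929) = (-3660 + 1592)/(-87 - 929) = -2068/(-1016) = -2068*(-1/1016) = 517/254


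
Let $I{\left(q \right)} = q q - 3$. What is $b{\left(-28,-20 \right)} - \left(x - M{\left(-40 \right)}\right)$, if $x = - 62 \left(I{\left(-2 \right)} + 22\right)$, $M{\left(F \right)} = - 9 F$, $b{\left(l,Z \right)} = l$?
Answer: $1758$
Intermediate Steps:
$I{\left(q \right)} = -3 + q^{2}$ ($I{\left(q \right)} = q^{2} - 3 = -3 + q^{2}$)
$x = -1426$ ($x = - 62 \left(\left(-3 + \left(-2\right)^{2}\right) + 22\right) = - 62 \left(\left(-3 + 4\right) + 22\right) = - 62 \left(1 + 22\right) = \left(-62\right) 23 = -1426$)
$b{\left(-28,-20 \right)} - \left(x - M{\left(-40 \right)}\right) = -28 - -1786 = -28 + \left(360 + 1426\right) = -28 + 1786 = 1758$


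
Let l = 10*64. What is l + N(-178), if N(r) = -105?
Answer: 535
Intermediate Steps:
l = 640
l + N(-178) = 640 - 105 = 535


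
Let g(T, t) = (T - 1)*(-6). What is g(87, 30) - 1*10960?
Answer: -11476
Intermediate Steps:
g(T, t) = 6 - 6*T (g(T, t) = (-1 + T)*(-6) = 6 - 6*T)
g(87, 30) - 1*10960 = (6 - 6*87) - 1*10960 = (6 - 522) - 10960 = -516 - 10960 = -11476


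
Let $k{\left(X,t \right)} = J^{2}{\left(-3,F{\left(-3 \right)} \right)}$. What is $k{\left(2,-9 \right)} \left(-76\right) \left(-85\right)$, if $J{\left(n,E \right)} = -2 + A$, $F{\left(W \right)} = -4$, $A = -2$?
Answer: $103360$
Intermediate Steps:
$J{\left(n,E \right)} = -4$ ($J{\left(n,E \right)} = -2 - 2 = -4$)
$k{\left(X,t \right)} = 16$ ($k{\left(X,t \right)} = \left(-4\right)^{2} = 16$)
$k{\left(2,-9 \right)} \left(-76\right) \left(-85\right) = 16 \left(-76\right) \left(-85\right) = \left(-1216\right) \left(-85\right) = 103360$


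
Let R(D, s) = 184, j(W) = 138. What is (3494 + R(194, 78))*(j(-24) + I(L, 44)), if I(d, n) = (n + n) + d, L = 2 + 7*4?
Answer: 941568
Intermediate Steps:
L = 30 (L = 2 + 28 = 30)
I(d, n) = d + 2*n (I(d, n) = 2*n + d = d + 2*n)
(3494 + R(194, 78))*(j(-24) + I(L, 44)) = (3494 + 184)*(138 + (30 + 2*44)) = 3678*(138 + (30 + 88)) = 3678*(138 + 118) = 3678*256 = 941568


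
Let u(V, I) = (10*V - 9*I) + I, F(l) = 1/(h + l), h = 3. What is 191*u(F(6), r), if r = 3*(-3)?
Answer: 125678/9 ≈ 13964.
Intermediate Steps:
r = -9
F(l) = 1/(3 + l)
u(V, I) = -8*I + 10*V (u(V, I) = (-9*I + 10*V) + I = -8*I + 10*V)
191*u(F(6), r) = 191*(-8*(-9) + 10/(3 + 6)) = 191*(72 + 10/9) = 191*(658/9) = 125678/9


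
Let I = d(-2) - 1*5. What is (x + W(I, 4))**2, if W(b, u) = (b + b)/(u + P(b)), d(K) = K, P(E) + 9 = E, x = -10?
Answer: 2809/36 ≈ 78.028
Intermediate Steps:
P(E) = -9 + E
I = -7 (I = -2 - 1*5 = -2 - 5 = -7)
W(b, u) = 2*b/(-9 + b + u) (W(b, u) = (b + b)/(u + (-9 + b)) = (2*b)/(-9 + b + u) = 2*b/(-9 + b + u))
(x + W(I, 4))**2 = (-10 + 2*(-7)/(-9 - 7 + 4))**2 = (-10 + 2*(-7)/(-12))**2 = (-10 + 2*(-7)*(-1/12))**2 = (-10 + 7/6)**2 = (-53/6)**2 = 2809/36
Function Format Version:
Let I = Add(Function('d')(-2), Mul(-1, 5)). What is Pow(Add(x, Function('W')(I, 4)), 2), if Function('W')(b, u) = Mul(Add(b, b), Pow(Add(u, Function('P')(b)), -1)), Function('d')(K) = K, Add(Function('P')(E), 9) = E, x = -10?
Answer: Rational(2809, 36) ≈ 78.028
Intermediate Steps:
Function('P')(E) = Add(-9, E)
I = -7 (I = Add(-2, Mul(-1, 5)) = Add(-2, -5) = -7)
Function('W')(b, u) = Mul(2, b, Pow(Add(-9, b, u), -1)) (Function('W')(b, u) = Mul(Add(b, b), Pow(Add(u, Add(-9, b)), -1)) = Mul(Mul(2, b), Pow(Add(-9, b, u), -1)) = Mul(2, b, Pow(Add(-9, b, u), -1)))
Pow(Add(x, Function('W')(I, 4)), 2) = Pow(Add(-10, Mul(2, -7, Pow(Add(-9, -7, 4), -1))), 2) = Pow(Add(-10, Mul(2, -7, Pow(-12, -1))), 2) = Pow(Add(-10, Mul(2, -7, Rational(-1, 12))), 2) = Pow(Add(-10, Rational(7, 6)), 2) = Pow(Rational(-53, 6), 2) = Rational(2809, 36)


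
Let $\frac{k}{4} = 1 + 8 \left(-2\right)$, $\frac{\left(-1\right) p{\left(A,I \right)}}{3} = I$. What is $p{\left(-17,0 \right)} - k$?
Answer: $60$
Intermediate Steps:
$p{\left(A,I \right)} = - 3 I$
$k = -60$ ($k = 4 \left(1 + 8 \left(-2\right)\right) = 4 \left(1 - 16\right) = 4 \left(-15\right) = -60$)
$p{\left(-17,0 \right)} - k = \left(-3\right) 0 - -60 = 0 + 60 = 60$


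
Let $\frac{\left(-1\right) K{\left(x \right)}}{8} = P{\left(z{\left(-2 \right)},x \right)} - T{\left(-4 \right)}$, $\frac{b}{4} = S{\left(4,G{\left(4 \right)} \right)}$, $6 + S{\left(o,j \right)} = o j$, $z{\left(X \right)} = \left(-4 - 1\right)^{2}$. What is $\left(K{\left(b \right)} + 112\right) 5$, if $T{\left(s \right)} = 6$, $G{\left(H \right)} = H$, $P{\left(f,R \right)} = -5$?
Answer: $1000$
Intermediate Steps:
$z{\left(X \right)} = 25$ ($z{\left(X \right)} = \left(-5\right)^{2} = 25$)
$S{\left(o,j \right)} = -6 + j o$ ($S{\left(o,j \right)} = -6 + o j = -6 + j o$)
$b = 40$ ($b = 4 \left(-6 + 4 \cdot 4\right) = 4 \left(-6 + 16\right) = 4 \cdot 10 = 40$)
$K{\left(x \right)} = 88$ ($K{\left(x \right)} = - 8 \left(-5 - 6\right) = \left(-8\right) \left(-11\right) = 88$)
$\left(K{\left(b \right)} + 112\right) 5 = \left(88 + 112\right) 5 = 200 \cdot 5 = 1000$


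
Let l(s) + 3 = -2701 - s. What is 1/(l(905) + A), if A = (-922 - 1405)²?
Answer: 1/5411320 ≈ 1.8480e-7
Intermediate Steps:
A = 5414929 (A = (-2327)² = 5414929)
l(s) = -2704 - s (l(s) = -3 + (-2701 - s) = -2704 - s)
1/(l(905) + A) = 1/((-2704 - 1*905) + 5414929) = 1/((-2704 - 905) + 5414929) = 1/(-3609 + 5414929) = 1/5411320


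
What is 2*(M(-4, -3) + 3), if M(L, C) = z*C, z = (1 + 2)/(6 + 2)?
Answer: 15/4 ≈ 3.7500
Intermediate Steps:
z = 3/8 ≈ 0.37500
M(L, C) = 3*C/8
2*(M(-4, -3) + 3) = 2*((3/8)*(-3) + 3) = 2*(-9/8 + 3) = 2*(15/8) = 15/4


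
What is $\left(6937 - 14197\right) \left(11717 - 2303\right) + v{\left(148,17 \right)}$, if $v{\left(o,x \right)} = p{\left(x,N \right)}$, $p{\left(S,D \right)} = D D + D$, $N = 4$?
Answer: $-68345620$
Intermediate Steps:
$p{\left(S,D \right)} = D + D^{2}$ ($p{\left(S,D \right)} = D^{2} + D = D + D^{2}$)
$v{\left(o,x \right)} = 20$ ($v{\left(o,x \right)} = 4 \left(1 + 4\right) = 4 \cdot 5 = 20$)
$\left(6937 - 14197\right) \left(11717 - 2303\right) + v{\left(148,17 \right)} = \left(6937 - 14197\right) \left(11717 - 2303\right) + 20 = \left(-7260\right) 9414 + 20 = -68345640 + 20 = -68345620$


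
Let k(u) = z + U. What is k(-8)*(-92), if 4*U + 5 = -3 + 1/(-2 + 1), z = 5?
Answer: -253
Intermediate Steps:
U = -9/4 (U = -5/4 + (-3 + 1/(-2 + 1))/4 = -5/4 + (-3 + 1/(-1))/4 = -5/4 + (-3 - 1)/4 = -5/4 + (1/4)*(-4) = -5/4 - 1 = -9/4 ≈ -2.2500)
k(u) = 11/4 (k(u) = 5 - 9/4 = 11/4)
k(-8)*(-92) = (11/4)*(-92) = -253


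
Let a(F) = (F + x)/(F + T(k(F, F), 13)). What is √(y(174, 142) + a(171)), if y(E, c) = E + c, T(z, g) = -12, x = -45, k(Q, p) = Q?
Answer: √889870/53 ≈ 17.799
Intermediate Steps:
a(F) = (-45 + F)/(-12 + F) (a(F) = (F - 45)/(F - 12) = (-45 + F)/(-12 + F))
√(y(174, 142) + a(171)) = √((174 + 142) + (-45 + 171)/(-12 + 171)) = √(316 + 126/159) = √(316 + (1/159)*126) = √(316 + 42/53) = √(16790/53) = √889870/53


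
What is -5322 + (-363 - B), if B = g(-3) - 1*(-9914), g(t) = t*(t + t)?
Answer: -15617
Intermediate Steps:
g(t) = 2*t**2 (g(t) = t*(2*t) = 2*t**2)
B = 9932 (B = 2*(-3)**2 - 1*(-9914) = 2*9 + 9914 = 18 + 9914 = 9932)
-5322 + (-363 - B) = -5322 + (-363 - 1*9932) = -5322 + (-363 - 9932) = -5322 - 10295 = -15617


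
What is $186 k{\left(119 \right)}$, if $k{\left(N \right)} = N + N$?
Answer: $44268$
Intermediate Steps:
$k{\left(N \right)} = 2 N$
$186 k{\left(119 \right)} = 186 \cdot 2 \cdot 119 = 186 \cdot 238 = 44268$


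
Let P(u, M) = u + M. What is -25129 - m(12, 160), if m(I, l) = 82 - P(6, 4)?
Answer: -25201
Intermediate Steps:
P(u, M) = M + u
m(I, l) = 72 (m(I, l) = 82 - (4 + 6) = 82 - 1*10 = 82 - 10 = 72)
-25129 - m(12, 160) = -25129 - 1*72 = -25129 - 72 = -25201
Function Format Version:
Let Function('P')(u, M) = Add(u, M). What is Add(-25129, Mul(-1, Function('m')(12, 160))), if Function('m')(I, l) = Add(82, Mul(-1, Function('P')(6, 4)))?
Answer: -25201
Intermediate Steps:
Function('P')(u, M) = Add(M, u)
Function('m')(I, l) = 72 (Function('m')(I, l) = Add(82, Mul(-1, Add(4, 6))) = Add(82, Mul(-1, 10)) = Add(82, -10) = 72)
Add(-25129, Mul(-1, Function('m')(12, 160))) = Add(-25129, Mul(-1, 72)) = Add(-25129, -72) = -25201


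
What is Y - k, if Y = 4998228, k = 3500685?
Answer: 1497543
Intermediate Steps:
Y - k = 4998228 - 1*3500685 = 4998228 - 3500685 = 1497543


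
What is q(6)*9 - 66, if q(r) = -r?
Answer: -120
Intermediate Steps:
q(6)*9 - 66 = -1*6*9 - 66 = -6*9 - 66 = -54 - 66 = -120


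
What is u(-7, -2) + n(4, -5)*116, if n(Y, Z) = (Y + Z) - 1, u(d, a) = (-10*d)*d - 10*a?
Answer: -702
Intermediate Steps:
u(d, a) = -10*a - 10*d**2 (u(d, a) = -10*d**2 - 10*a = -10*a - 10*d**2)
n(Y, Z) = -1 + Y + Z
u(-7, -2) + n(4, -5)*116 = (-10*(-2) - 10*(-7)**2) + (-1 + 4 - 5)*116 = (20 - 10*49) - 2*116 = (20 - 490) - 232 = -470 - 232 = -702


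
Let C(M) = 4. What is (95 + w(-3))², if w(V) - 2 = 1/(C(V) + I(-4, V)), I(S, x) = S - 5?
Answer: 234256/25 ≈ 9370.2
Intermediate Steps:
I(S, x) = -5 + S
w(V) = 9/5 (w(V) = 2 + 1/(4 + (-5 - 4)) = 2 + 1/(4 - 9) = 2 + 1/(-5) = 2 - ⅕ = 9/5)
(95 + w(-3))² = (95 + 9/5)² = (484/5)² = 234256/25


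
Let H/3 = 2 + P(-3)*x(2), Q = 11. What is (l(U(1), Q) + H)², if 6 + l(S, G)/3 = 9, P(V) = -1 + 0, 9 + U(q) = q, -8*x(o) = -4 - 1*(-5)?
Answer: 15129/64 ≈ 236.39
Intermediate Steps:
x(o) = -⅛ (x(o) = -(-4 - 1*(-5))/8 = -(-4 + 5)/8 = -⅛*1 = -⅛)
U(q) = -9 + q
P(V) = -1
l(S, G) = 9 (l(S, G) = -18 + 3*9 = -18 + 27 = 9)
H = 51/8 (H = 3*(2 - 1*(-⅛)) = 3*(2 + ⅛) = 3*(17/8) = 51/8 ≈ 6.3750)
(l(U(1), Q) + H)² = (9 + 51/8)² = (123/8)² = 15129/64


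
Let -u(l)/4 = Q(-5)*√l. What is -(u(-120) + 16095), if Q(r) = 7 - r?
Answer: -16095 + 96*I*√30 ≈ -16095.0 + 525.81*I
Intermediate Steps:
u(l) = -48*√l (u(l) = -4*(7 - 1*(-5))*√l = -4*(7 + 5)*√l = -48*√l)
-(u(-120) + 16095) = -(-96*I*√30 + 16095) = -(16095 - 96*I*√30) = -16095 + 96*I*√30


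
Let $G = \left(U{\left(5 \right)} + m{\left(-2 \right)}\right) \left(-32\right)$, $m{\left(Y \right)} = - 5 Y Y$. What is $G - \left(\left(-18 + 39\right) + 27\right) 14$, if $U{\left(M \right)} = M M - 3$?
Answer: $-736$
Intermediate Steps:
$m{\left(Y \right)} = - 5 Y^{2}$
$U{\left(M \right)} = -3 + M^{2}$ ($U{\left(M \right)} = M^{2} - 3 = -3 + M^{2}$)
$G = -64$ ($G = \left(\left(-3 + 5^{2}\right) - 5 \left(-2\right)^{2}\right) \left(-32\right) = \left(\left(-3 + 25\right) - 20\right) \left(-32\right) = \left(22 - 20\right) \left(-32\right) = 2 \left(-32\right) = -64$)
$G - \left(\left(-18 + 39\right) + 27\right) 14 = -64 - \left(\left(-18 + 39\right) + 27\right) 14 = -64 - \left(21 + 27\right) 14 = -64 - 48 \cdot 14 = -64 - 672 = -736$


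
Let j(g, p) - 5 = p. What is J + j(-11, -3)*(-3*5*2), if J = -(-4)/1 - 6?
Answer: -62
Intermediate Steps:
j(g, p) = 5 + p
J = -2 (J = -(-4) - 6 = -2*(-2) - 6 = 4 - 6 = -2)
J + j(-11, -3)*(-3*5*2) = -2 + (5 - 3)*(-3*5*2) = -2 + 2*(-15*2) = -2 + 2*(-30) = -2 - 60 = -62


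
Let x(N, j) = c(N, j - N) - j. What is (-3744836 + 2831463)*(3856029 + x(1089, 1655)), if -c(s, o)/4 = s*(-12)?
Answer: -3568224976958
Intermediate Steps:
c(s, o) = 48*s (c(s, o) = -4*s*(-12) = -(-48)*s = 48*s)
x(N, j) = -j + 48*N (x(N, j) = 48*N - j = -j + 48*N)
(-3744836 + 2831463)*(3856029 + x(1089, 1655)) = (-3744836 + 2831463)*(3856029 + (-1*1655 + 48*1089)) = -913373*(3856029 + (-1655 + 52272)) = -913373*(3856029 + 50617) = -913373*3906646 = -3568224976958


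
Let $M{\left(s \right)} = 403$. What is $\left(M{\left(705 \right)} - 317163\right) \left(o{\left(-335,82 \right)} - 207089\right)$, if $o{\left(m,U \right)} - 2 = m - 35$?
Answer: $65714079320$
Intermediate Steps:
$o{\left(m,U \right)} = -33 + m$ ($o{\left(m,U \right)} = 2 + \left(m - 35\right) = 2 + \left(-35 + m\right) = -33 + m$)
$\left(M{\left(705 \right)} - 317163\right) \left(o{\left(-335,82 \right)} - 207089\right) = \left(403 - 317163\right) \left(\left(-33 - 335\right) - 207089\right) = - 316760 \left(-368 - 207089\right) = \left(-316760\right) \left(-207457\right) = 65714079320$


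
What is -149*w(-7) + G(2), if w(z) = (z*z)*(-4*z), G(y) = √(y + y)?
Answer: -204426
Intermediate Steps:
G(y) = √2*√y (G(y) = √(2*y) = √2*√y)
w(z) = -4*z³ (w(z) = z²*(-4*z) = -4*z³)
-149*w(-7) + G(2) = -(-596)*(-7)³ + √2*√2 = -(-596)*(-343) + 2 = -149*1372 + 2 = -204428 + 2 = -204426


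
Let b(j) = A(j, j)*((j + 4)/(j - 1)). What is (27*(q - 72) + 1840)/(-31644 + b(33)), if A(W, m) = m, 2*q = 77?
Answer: -29936/1011387 ≈ -0.029599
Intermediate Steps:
q = 77/2 (q = (½)*77 = 77/2 ≈ 38.500)
b(j) = j*(4 + j)/(-1 + j) (b(j) = j*((j + 4)/(j - 1)) = j*((4 + j)/(-1 + j)) = j*(4 + j)/(-1 + j))
(27*(q - 72) + 1840)/(-31644 + b(33)) = (27*(77/2 - 72) + 1840)/(-31644 + 33*(4 + 33)/(-1 + 33)) = (27*(-67/2) + 1840)/(-31644 + 33*37/32) = (-1809/2 + 1840)/(-31644 + 33*(1/32)*37) = 1871/(2*(-31644 + 1221/32)) = 1871/(2*(-1011387/32)) = (1871/2)*(-32/1011387) = -29936/1011387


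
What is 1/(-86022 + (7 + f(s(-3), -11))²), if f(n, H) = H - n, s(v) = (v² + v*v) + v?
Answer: -1/85661 ≈ -1.1674e-5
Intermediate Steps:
s(v) = v + 2*v² (s(v) = (v² + v²) + v = 2*v² + v = v + 2*v²)
1/(-86022 + (7 + f(s(-3), -11))²) = 1/(-86022 + (7 + (-11 - (-3)*(1 + 2*(-3))))²) = 1/(-86022 + (7 + (-11 - (-3)*(1 - 6)))²) = 1/(-86022 + (7 + (-11 - (-3)*(-5)))²) = 1/(-86022 + (7 + (-11 - 1*15))²) = 1/(-86022 + (7 + (-11 - 15))²) = 1/(-86022 + (7 - 26)²) = 1/(-86022 + (-19)²) = 1/(-86022 + 361) = 1/(-85661) = -1/85661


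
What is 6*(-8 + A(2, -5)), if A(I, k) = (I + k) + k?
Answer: -96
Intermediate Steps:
A(I, k) = I + 2*k
6*(-8 + A(2, -5)) = 6*(-8 + (2 + 2*(-5))) = 6*(-8 + (2 - 10)) = 6*(-8 - 8) = 6*(-16) = -96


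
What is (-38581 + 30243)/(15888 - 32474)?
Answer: 4169/8293 ≈ 0.50271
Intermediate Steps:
(-38581 + 30243)/(15888 - 32474) = -8338/(-16586) = -8338*(-1/16586) = 4169/8293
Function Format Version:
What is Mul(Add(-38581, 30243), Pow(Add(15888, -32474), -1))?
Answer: Rational(4169, 8293) ≈ 0.50271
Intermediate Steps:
Mul(Add(-38581, 30243), Pow(Add(15888, -32474), -1)) = Mul(-8338, Pow(-16586, -1)) = Mul(-8338, Rational(-1, 16586)) = Rational(4169, 8293)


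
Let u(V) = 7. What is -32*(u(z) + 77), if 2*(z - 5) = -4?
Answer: -2688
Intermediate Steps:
z = 3 (z = 5 + (1/2)*(-4) = 5 - 2 = 3)
-32*(u(z) + 77) = -32*(7 + 77) = -32*84 = -2688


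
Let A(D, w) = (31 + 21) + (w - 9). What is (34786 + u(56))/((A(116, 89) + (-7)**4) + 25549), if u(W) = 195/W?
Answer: 1948211/1572592 ≈ 1.2389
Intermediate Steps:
A(D, w) = 43 + w (A(D, w) = 52 + (-9 + w) = 43 + w)
(34786 + u(56))/((A(116, 89) + (-7)**4) + 25549) = (34786 + 195/56)/(((43 + 89) + (-7)**4) + 25549) = (34786 + 195*(1/56))/((132 + 2401) + 25549) = (34786 + 195/56)/(2533 + 25549) = (1948211/56)/28082 = (1948211/56)*(1/28082) = 1948211/1572592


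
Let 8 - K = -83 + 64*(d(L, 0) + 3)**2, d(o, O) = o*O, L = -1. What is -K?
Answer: 485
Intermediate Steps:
d(o, O) = O*o
K = -485 (K = 8 - (-83 + 64*(0*(-1) + 3)**2) = 8 - (-83 + 64*(0 + 3)**2) = 8 - (-83 + 64*3**2) = 8 - (-83 + 64*9) = 8 - (-83 + 576) = 8 - 1*493 = 8 - 493 = -485)
-K = -1*(-485) = 485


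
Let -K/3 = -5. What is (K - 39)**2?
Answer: 576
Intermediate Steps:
K = 15 (K = -3*(-5) = 15)
(K - 39)**2 = (15 - 39)**2 = (-24)**2 = 576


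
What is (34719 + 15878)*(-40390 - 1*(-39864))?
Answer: -26614022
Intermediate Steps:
(34719 + 15878)*(-40390 - 1*(-39864)) = 50597*(-40390 + 39864) = 50597*(-526) = -26614022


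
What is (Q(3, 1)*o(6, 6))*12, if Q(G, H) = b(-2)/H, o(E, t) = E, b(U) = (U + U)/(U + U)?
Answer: 72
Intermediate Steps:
b(U) = 1 (b(U) = (2*U)/((2*U)) = (2*U)*(1/(2*U)) = 1)
Q(G, H) = 1/H
(Q(3, 1)*o(6, 6))*12 = (6/1)*12 = (1*6)*12 = 6*12 = 72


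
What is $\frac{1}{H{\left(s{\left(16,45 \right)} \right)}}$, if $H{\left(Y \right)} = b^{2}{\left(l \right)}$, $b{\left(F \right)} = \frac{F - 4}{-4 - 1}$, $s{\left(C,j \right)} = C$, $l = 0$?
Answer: $\frac{25}{16} \approx 1.5625$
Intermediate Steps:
$b{\left(F \right)} = \frac{4}{5} - \frac{F}{5}$ ($b{\left(F \right)} = \frac{-4 + F}{-5} = \left(-4 + F\right) \left(- \frac{1}{5}\right) = \frac{4}{5} - \frac{F}{5}$)
$H{\left(Y \right)} = \frac{16}{25}$ ($H{\left(Y \right)} = \left(\frac{4}{5} - 0\right)^{2} = \left(\frac{4}{5} + 0\right)^{2} = \left(\frac{4}{5}\right)^{2} = \frac{16}{25}$)
$\frac{1}{H{\left(s{\left(16,45 \right)} \right)}} = \frac{1}{\frac{16}{25}} = \frac{25}{16}$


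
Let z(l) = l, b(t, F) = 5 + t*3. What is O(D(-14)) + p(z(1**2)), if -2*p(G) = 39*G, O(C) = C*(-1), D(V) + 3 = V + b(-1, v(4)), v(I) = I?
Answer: -9/2 ≈ -4.5000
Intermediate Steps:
b(t, F) = 5 + 3*t
D(V) = -1 + V (D(V) = -3 + (V + (5 + 3*(-1))) = -3 + (V + (5 - 3)) = -3 + (V + 2) = -3 + (2 + V) = -1 + V)
O(C) = -C
p(G) = -39*G/2
O(D(-14)) + p(z(1**2)) = -(-1 - 14) - 39/2*1**2 = -1*(-15) - 39/2*1 = 15 - 39/2 = -9/2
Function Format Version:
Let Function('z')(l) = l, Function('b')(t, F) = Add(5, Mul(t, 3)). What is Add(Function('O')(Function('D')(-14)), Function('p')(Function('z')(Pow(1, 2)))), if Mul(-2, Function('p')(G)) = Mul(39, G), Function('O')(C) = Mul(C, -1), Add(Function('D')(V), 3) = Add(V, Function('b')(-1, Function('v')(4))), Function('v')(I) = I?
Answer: Rational(-9, 2) ≈ -4.5000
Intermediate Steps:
Function('b')(t, F) = Add(5, Mul(3, t))
Function('D')(V) = Add(-1, V) (Function('D')(V) = Add(-3, Add(V, Add(5, Mul(3, -1)))) = Add(-3, Add(V, Add(5, -3))) = Add(-3, Add(V, 2)) = Add(-3, Add(2, V)) = Add(-1, V))
Function('O')(C) = Mul(-1, C)
Function('p')(G) = Mul(Rational(-39, 2), G) (Function('p')(G) = Mul(Rational(-1, 2), Mul(39, G)) = Mul(Rational(-39, 2), G))
Add(Function('O')(Function('D')(-14)), Function('p')(Function('z')(Pow(1, 2)))) = Add(Mul(-1, Add(-1, -14)), Mul(Rational(-39, 2), Pow(1, 2))) = Add(Mul(-1, -15), Mul(Rational(-39, 2), 1)) = Add(15, Rational(-39, 2)) = Rational(-9, 2)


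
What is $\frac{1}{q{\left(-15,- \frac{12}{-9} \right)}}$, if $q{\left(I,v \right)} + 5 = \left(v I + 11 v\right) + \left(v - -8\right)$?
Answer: $-1$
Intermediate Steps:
$q{\left(I,v \right)} = 3 + 12 v + I v$ ($q{\left(I,v \right)} = -5 + \left(\left(v I + 11 v\right) + \left(v - -8\right)\right) = -5 + \left(\left(I v + 11 v\right) + \left(v + 8\right)\right) = -5 + \left(\left(11 v + I v\right) + \left(8 + v\right)\right) = -5 + \left(8 + 12 v + I v\right) = 3 + 12 v + I v$)
$\frac{1}{q{\left(-15,- \frac{12}{-9} \right)}} = \frac{1}{3 + 12 \left(- \frac{12}{-9}\right) - 15 \left(- \frac{12}{-9}\right)} = \frac{1}{3 + 12 \left(\left(-12\right) \left(- \frac{1}{9}\right)\right) - 15 \left(\left(-12\right) \left(- \frac{1}{9}\right)\right)} = \frac{1}{3 + 12 \cdot \frac{4}{3} - 20} = \frac{1}{3 + 16 - 20} = \frac{1}{-1} = -1$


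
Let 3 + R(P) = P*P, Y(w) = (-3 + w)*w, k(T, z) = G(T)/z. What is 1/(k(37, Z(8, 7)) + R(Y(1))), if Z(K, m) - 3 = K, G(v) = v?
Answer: 11/48 ≈ 0.22917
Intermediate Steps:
Z(K, m) = 3 + K
k(T, z) = T/z
Y(w) = w*(-3 + w)
R(P) = -3 + P**2 (R(P) = -3 + P*P = -3 + P**2)
1/(k(37, Z(8, 7)) + R(Y(1))) = 1/(37/(3 + 8) + (-3 + (1*(-3 + 1))**2)) = 1/(37/11 + (-3 + (1*(-2))**2)) = 1/(37*(1/11) + (-3 + (-2)**2)) = 1/(37/11 + (-3 + 4)) = 1/(37/11 + 1) = 1/(48/11) = 11/48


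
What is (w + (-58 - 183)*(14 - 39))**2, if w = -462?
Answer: 30946969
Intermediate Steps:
(w + (-58 - 183)*(14 - 39))**2 = (-462 + (-58 - 183)*(14 - 39))**2 = (-462 - 241*(-25))**2 = (-462 + 6025)**2 = 5563**2 = 30946969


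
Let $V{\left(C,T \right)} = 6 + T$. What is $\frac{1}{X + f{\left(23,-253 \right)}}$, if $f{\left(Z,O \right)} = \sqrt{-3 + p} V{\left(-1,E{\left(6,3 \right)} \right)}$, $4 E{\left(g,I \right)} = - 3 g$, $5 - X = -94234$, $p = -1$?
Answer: $\frac{10471}{986776570} - \frac{i}{2960329710} \approx 1.0611 \cdot 10^{-5} - 3.378 \cdot 10^{-10} i$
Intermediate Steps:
$X = 94239$ ($X = 5 - -94234 = 5 + 94234 = 94239$)
$E{\left(g,I \right)} = - \frac{3 g}{4}$ ($E{\left(g,I \right)} = \frac{\left(-3\right) g}{4} = - \frac{3 g}{4}$)
$f{\left(Z,O \right)} = 3 i$ ($f{\left(Z,O \right)} = \sqrt{-3 - 1} \left(6 - \frac{9}{2}\right) = \sqrt{-4} \left(6 - \frac{9}{2}\right) = 2 i \frac{3}{2} = 3 i$)
$\frac{1}{X + f{\left(23,-253 \right)}} = \frac{1}{94239 + 3 i} = \frac{94239 - 3 i}{8880989130}$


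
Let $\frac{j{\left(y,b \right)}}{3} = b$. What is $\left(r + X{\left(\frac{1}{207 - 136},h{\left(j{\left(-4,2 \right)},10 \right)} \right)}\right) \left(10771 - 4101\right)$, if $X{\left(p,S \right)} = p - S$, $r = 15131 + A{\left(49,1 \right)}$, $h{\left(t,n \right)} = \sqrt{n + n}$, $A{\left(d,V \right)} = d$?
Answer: $\frac{7188799270}{71} - 13340 \sqrt{5} \approx 1.0122 \cdot 10^{8}$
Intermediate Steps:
$j{\left(y,b \right)} = 3 b$
$h{\left(t,n \right)} = \sqrt{2} \sqrt{n}$ ($h{\left(t,n \right)} = \sqrt{2 n} = \sqrt{2} \sqrt{n}$)
$r = 15180$ ($r = 15131 + 49 = 15180$)
$\left(r + X{\left(\frac{1}{207 - 136},h{\left(j{\left(-4,2 \right)},10 \right)} \right)}\right) \left(10771 - 4101\right) = \left(15180 - \left(- \frac{1}{207 - 136} + \sqrt{2} \sqrt{10}\right)\right) \left(10771 - 4101\right) = \left(15180 + \left(\frac{1}{71} - 2 \sqrt{5}\right)\right) 6670 = \left(\frac{1077781}{71} - 2 \sqrt{5}\right) 6670 = \frac{7188799270}{71} - 13340 \sqrt{5}$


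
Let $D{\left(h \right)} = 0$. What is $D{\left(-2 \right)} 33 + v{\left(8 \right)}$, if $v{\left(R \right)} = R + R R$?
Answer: $72$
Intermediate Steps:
$v{\left(R \right)} = R + R^{2}$
$D{\left(-2 \right)} 33 + v{\left(8 \right)} = 0 \cdot 33 + 8 \left(1 + 8\right) = 0 + 8 \cdot 9 = 0 + 72 = 72$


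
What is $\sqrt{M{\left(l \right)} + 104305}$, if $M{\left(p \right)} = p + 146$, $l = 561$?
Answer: $6 \sqrt{2917} \approx 324.06$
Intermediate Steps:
$M{\left(p \right)} = 146 + p$
$\sqrt{M{\left(l \right)} + 104305} = \sqrt{\left(146 + 561\right) + 104305} = \sqrt{707 + 104305} = \sqrt{105012} = 6 \sqrt{2917}$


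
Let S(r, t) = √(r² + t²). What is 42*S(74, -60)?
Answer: 84*√2269 ≈ 4001.3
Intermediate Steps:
42*S(74, -60) = 42*√(74² + (-60)²) = 42*√(5476 + 3600) = 42*√9076 = 42*(2*√2269) = 84*√2269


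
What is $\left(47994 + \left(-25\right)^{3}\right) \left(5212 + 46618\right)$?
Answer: $1677685270$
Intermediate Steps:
$\left(47994 + \left(-25\right)^{3}\right) \left(5212 + 46618\right) = \left(47994 - 15625\right) 51830 = 32369 \cdot 51830 = 1677685270$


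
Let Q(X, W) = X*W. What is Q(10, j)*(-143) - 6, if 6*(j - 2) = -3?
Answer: -2151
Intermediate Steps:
j = 3/2 (j = 2 + (⅙)*(-3) = 2 - ½ = 3/2 ≈ 1.5000)
Q(X, W) = W*X
Q(10, j)*(-143) - 6 = ((3/2)*10)*(-143) - 6 = 15*(-143) - 6 = -2145 - 6 = -2151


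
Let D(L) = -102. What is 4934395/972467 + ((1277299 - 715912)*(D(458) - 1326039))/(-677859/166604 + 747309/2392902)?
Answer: 48104534122124876184863531567/242718928042647499 ≈ 1.9819e+11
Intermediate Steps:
4934395/972467 + ((1277299 - 715912)*(D(458) - 1326039))/(-677859/166604 + 747309/2392902) = 4934395/972467 + ((1277299 - 715912)*(-102 - 1326039))/(-677859/166604 + 747309/2392902) = 4934395*(1/972467) + (561387*(-1326141))/(-677859*1/166604 + 747309*(1/2392902)) = 4934395/972467 - 744478317567/(-677859/166604 + 249103/797634) = 4934395/972467 - 744478317567/(-249590914697/66444507468) = 4934395/972467 - 744478317567*(-66444507468/249590914697) = 4934395/972467 + 49466495131344607090356/249590914697 = 48104534122124876184863531567/242718928042647499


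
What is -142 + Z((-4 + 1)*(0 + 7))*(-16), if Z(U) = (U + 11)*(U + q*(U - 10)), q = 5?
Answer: -28302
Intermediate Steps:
Z(U) = (-50 + 6*U)*(11 + U) (Z(U) = (U + 11)*(U + 5*(U - 10)) = (11 + U)*(U + 5*(-10 + U)) = (11 + U)*(U + (-50 + 5*U)) = (11 + U)*(-50 + 6*U) = (-50 + 6*U)*(11 + U))
-142 + Z((-4 + 1)*(0 + 7))*(-16) = -142 + (-550 + 6*((-4 + 1)*(0 + 7))**2 + 16*((-4 + 1)*(0 + 7)))*(-16) = -142 + (-550 + 6*(-3*7)**2 + 16*(-3*7))*(-16) = -142 + (-550 + 6*(-21)**2 + 16*(-21))*(-16) = -142 + (-550 + 6*441 - 336)*(-16) = -142 + (-550 + 2646 - 336)*(-16) = -142 + 1760*(-16) = -142 - 28160 = -28302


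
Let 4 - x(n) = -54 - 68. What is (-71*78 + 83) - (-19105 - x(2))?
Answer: 13776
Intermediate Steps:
x(n) = 126 (x(n) = 4 - (-54 - 68) = 4 - 1*(-122) = 4 + 122 = 126)
(-71*78 + 83) - (-19105 - x(2)) = (-71*78 + 83) - (-19105 - 1*126) = (-5538 + 83) - (-19105 - 126) = -5455 - 1*(-19231) = -5455 + 19231 = 13776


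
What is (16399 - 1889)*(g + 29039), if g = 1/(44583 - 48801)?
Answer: 888639564755/2109 ≈ 4.2136e+8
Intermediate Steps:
g = -1/4218 (g = 1/(-4218) = -1/4218 ≈ -0.00023708)
(16399 - 1889)*(g + 29039) = (16399 - 1889)*(-1/4218 + 29039) = 14510*(122486501/4218) = 888639564755/2109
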